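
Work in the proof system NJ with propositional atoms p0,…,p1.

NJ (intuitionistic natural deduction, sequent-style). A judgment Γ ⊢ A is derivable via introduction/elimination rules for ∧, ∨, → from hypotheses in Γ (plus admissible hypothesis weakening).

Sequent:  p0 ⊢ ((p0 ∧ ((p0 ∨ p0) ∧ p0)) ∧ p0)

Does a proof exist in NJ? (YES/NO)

Derivation trace:
[∧I] p0 ⊢ ((p0 ∧ ((p0 ∨ p0) ∧ p0)) ∧ p0)
  [∧I] p0 ⊢ (p0 ∧ ((p0 ∨ p0) ∧ p0))
    [Ax] p0 ⊢ p0
    [∧I] p0 ⊢ ((p0 ∨ p0) ∧ p0)
      [∨I₂] p0 ⊢ (p0 ∨ p0)
        [Ax] p0 ⊢ p0
      [Ax] p0 ⊢ p0
  [Ax] p0 ⊢ p0

Result: YES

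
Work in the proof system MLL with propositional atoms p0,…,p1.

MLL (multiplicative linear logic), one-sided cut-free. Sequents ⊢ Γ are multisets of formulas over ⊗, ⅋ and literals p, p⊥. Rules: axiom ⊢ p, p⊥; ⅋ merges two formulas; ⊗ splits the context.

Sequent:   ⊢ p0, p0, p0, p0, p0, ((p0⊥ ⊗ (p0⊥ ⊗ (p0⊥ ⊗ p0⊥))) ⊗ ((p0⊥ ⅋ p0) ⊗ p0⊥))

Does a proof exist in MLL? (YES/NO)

Derivation (root first):
[⊗]  ⊢ p0, p0, p0, p0, p0, ((p0⊥ ⊗ (p0⊥ ⊗ (p0⊥ ⊗ p0⊥))) ⊗ ((p0⊥ ⅋ p0) ⊗ p0⊥))
  [⊗]  ⊢ p0, p0, p0, p0, (p0⊥ ⊗ (p0⊥ ⊗ (p0⊥ ⊗ p0⊥)))
    [Ax]  ⊢ p0, p0⊥
    [⊗]  ⊢ p0, p0, p0, (p0⊥ ⊗ (p0⊥ ⊗ p0⊥))
      [Ax]  ⊢ p0, p0⊥
      [⊗]  ⊢ p0, p0, (p0⊥ ⊗ p0⊥)
        [Ax]  ⊢ p0, p0⊥
        [Ax]  ⊢ p0, p0⊥
  [⊗]  ⊢ p0, ((p0⊥ ⅋ p0) ⊗ p0⊥)
    [⅋]  ⊢ (p0⊥ ⅋ p0)
      [Ax]  ⊢ p0, p0⊥
    [Ax]  ⊢ p0, p0⊥

Result: YES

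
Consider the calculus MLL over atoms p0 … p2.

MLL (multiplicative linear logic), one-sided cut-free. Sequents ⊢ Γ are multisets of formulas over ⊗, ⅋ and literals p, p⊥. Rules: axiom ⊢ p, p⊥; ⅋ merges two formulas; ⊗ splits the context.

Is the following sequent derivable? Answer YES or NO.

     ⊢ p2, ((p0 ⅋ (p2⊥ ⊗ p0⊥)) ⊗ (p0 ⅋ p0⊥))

Derivation (root first):
[⊗]  ⊢ p2, ((p0 ⅋ (p2⊥ ⊗ p0⊥)) ⊗ (p0 ⅋ p0⊥))
  [⅋]  ⊢ p2, (p0 ⅋ (p2⊥ ⊗ p0⊥))
    [⊗]  ⊢ p2, p0, (p2⊥ ⊗ p0⊥)
      [Ax]  ⊢ p2, p2⊥
      [Ax]  ⊢ p0, p0⊥
  [⅋]  ⊢ (p0 ⅋ p0⊥)
    [Ax]  ⊢ p0, p0⊥

Result: YES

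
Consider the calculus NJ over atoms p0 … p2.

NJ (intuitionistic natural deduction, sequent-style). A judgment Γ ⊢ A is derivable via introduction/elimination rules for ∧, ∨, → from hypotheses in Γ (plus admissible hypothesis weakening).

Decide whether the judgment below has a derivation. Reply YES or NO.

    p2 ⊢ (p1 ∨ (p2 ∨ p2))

Derivation trace:
[∨I₂] p2 ⊢ (p1 ∨ (p2 ∨ p2))
  [∨I₁] p2 ⊢ (p2 ∨ p2)
    [Ax] p2 ⊢ p2

Result: YES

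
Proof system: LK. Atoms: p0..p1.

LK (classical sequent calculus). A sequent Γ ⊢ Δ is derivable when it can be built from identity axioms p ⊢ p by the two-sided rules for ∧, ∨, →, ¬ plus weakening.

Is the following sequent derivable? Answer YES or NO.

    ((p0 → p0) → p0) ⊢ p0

Derivation trace:
[→L] ((p0 → p0) → p0) ⊢ p0
  [→R]  ⊢ (p0 → p0)
    [Ax] p0 ⊢ p0
  [Ax] p0 ⊢ p0

Result: YES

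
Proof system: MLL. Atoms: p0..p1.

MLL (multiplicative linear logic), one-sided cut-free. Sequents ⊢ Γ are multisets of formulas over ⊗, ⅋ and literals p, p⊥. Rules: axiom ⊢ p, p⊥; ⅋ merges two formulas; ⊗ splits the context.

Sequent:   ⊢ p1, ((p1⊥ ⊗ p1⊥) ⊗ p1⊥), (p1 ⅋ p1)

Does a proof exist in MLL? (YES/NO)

Proof tree:
[⅋]  ⊢ p1, ((p1⊥ ⊗ p1⊥) ⊗ p1⊥), (p1 ⅋ p1)
  [⊗]  ⊢ p1, p1, p1, ((p1⊥ ⊗ p1⊥) ⊗ p1⊥)
    [⊗]  ⊢ p1, p1, (p1⊥ ⊗ p1⊥)
      [Ax]  ⊢ p1, p1⊥
      [Ax]  ⊢ p1, p1⊥
    [Ax]  ⊢ p1, p1⊥

Result: YES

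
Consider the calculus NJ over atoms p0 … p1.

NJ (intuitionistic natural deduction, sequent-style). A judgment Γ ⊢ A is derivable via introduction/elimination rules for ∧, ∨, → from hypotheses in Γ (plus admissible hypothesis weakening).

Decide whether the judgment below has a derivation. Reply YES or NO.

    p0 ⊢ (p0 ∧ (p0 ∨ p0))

Derivation trace:
[∧I] p0 ⊢ (p0 ∧ (p0 ∨ p0))
  [Ax] p0 ⊢ p0
  [∨I₁] p0 ⊢ (p0 ∨ p0)
    [Ax] p0 ⊢ p0

Result: YES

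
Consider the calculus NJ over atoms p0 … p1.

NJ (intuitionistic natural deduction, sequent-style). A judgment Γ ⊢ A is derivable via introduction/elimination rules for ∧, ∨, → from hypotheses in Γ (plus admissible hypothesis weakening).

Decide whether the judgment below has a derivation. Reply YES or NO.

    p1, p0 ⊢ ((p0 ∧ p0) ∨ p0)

Derivation (root first):
[∨I₁] p1, p0 ⊢ ((p0 ∧ p0) ∨ p0)
  [∧I] p1, p0 ⊢ (p0 ∧ p0)
    [Wk] p0, p1 ⊢ p0
      [Ax] p0 ⊢ p0
    [Wk] p0, p1 ⊢ p0
      [Ax] p0 ⊢ p0

Result: YES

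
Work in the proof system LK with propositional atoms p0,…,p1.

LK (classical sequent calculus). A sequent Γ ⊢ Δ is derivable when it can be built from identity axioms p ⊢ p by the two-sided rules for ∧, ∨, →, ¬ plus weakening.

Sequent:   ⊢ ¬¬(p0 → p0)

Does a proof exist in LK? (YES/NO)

Derivation (root first):
[¬R]  ⊢ ¬¬(p0 → p0)
  [¬L] ¬(p0 → p0) ⊢ 
    [→R]  ⊢ (p0 → p0)
      [Ax] p0 ⊢ p0

Result: YES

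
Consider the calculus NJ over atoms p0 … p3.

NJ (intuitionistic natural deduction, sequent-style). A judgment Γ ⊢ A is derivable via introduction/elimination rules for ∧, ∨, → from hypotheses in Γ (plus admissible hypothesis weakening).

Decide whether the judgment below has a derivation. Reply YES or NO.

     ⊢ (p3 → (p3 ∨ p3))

Derivation (root first):
[→I]  ⊢ (p3 → (p3 ∨ p3))
  [∨I₁] p3 ⊢ (p3 ∨ p3)
    [Ax] p3 ⊢ p3

Result: YES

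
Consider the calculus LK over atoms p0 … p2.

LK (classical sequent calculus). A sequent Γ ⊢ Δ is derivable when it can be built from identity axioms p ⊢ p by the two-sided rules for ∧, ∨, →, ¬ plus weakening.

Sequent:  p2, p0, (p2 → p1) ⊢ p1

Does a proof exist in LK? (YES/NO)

Proof tree:
[→L] p2, p0, (p2 → p1) ⊢ p1
  [WL] p2, p0 ⊢ p2
    [Ax] p2 ⊢ p2
  [Ax] p1 ⊢ p1

Result: YES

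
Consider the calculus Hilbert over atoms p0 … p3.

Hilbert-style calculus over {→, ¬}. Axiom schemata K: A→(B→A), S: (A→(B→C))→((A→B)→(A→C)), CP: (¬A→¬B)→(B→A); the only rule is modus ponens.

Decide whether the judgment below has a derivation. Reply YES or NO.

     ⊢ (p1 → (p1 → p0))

Enumerate valuations to refute Γ ⊢ Δ:
  v=0000: Γ:[] Δ:[(p1 → (p1 → p0))=T] refutes=False
  v=0001: Γ:[] Δ:[(p1 → (p1 → p0))=T] refutes=False
  v=0010: Γ:[] Δ:[(p1 → (p1 → p0))=T] refutes=False
  v=0011: Γ:[] Δ:[(p1 → (p1 → p0))=T] refutes=False
  v=0100: Γ:[] Δ:[(p1 → (p1 → p0))=F] refutes=True  ← countermodel

Result: NO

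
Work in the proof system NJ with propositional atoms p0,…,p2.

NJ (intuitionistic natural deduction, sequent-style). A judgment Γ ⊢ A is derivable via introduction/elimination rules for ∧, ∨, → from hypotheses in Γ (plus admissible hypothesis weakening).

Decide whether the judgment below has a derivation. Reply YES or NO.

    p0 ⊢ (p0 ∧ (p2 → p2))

Proof tree:
[∧I] p0 ⊢ (p0 ∧ (p2 → p2))
  [Ax] p0 ⊢ p0
  [→I]  ⊢ (p2 → p2)
    [Ax] p2 ⊢ p2

Result: YES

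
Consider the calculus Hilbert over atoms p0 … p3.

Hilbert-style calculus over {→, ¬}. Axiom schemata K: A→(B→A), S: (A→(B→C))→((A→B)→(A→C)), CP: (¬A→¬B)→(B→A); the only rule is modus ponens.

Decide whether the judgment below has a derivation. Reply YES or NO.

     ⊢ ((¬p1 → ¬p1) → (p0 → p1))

Search for a countermodel by truth-table:
  v=0000: Γ:[] Δ:[((¬p1 → ¬p1) → (p0 → p1))=T] refutes=False
  v=0001: Γ:[] Δ:[((¬p1 → ¬p1) → (p0 → p1))=T] refutes=False
  v=0010: Γ:[] Δ:[((¬p1 → ¬p1) → (p0 → p1))=T] refutes=False
  v=0011: Γ:[] Δ:[((¬p1 → ¬p1) → (p0 → p1))=T] refutes=False
  v=0100: Γ:[] Δ:[((¬p1 → ¬p1) → (p0 → p1))=T] refutes=False
  v=0101: Γ:[] Δ:[((¬p1 → ¬p1) → (p0 → p1))=T] refutes=False
  v=0110: Γ:[] Δ:[((¬p1 → ¬p1) → (p0 → p1))=T] refutes=False
  v=0111: Γ:[] Δ:[((¬p1 → ¬p1) → (p0 → p1))=T] refutes=False
  v=1000: Γ:[] Δ:[((¬p1 → ¬p1) → (p0 → p1))=F] refutes=True  ← countermodel

Result: NO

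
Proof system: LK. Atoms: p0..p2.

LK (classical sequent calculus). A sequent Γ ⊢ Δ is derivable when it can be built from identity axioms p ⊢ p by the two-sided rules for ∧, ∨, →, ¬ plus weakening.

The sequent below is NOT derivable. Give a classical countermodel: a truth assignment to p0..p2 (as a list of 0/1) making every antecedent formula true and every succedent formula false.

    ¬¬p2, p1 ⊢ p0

Search for a countermodel by truth-table:
  v=000: Γ:[¬¬p2=F, p1=F] Δ:[p0=F] refutes=False
  v=001: Γ:[¬¬p2=T, p1=F] Δ:[p0=F] refutes=False
  v=010: Γ:[¬¬p2=F, p1=T] Δ:[p0=F] refutes=False
  v=011: Γ:[¬¬p2=T, p1=T] Δ:[p0=F] refutes=True  ← countermodel

Result: [0, 1, 1]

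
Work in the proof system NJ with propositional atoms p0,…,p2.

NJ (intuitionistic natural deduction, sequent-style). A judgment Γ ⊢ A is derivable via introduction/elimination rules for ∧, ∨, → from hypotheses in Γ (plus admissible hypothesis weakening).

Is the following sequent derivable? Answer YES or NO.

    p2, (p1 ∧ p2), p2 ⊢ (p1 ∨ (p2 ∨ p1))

Proof tree:
[Wk] p2, (p1 ∧ p2), p2 ⊢ (p1 ∨ (p2 ∨ p1))
  [∨I₂] p2, (p1 ∧ p2) ⊢ (p1 ∨ (p2 ∨ p1))
    [∨I₁] p2, (p1 ∧ p2) ⊢ (p2 ∨ p1)
      [Wk] p2, (p1 ∧ p2) ⊢ p2
        [Ax] p2 ⊢ p2

Result: YES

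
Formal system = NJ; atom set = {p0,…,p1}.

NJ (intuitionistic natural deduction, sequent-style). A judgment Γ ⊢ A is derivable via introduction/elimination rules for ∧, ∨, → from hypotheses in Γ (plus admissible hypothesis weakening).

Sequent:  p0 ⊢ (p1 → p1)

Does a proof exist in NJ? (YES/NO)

Proof tree:
[Wk] p0 ⊢ (p1 → p1)
  [→I]  ⊢ (p1 → p1)
    [Ax] p1 ⊢ p1

Result: YES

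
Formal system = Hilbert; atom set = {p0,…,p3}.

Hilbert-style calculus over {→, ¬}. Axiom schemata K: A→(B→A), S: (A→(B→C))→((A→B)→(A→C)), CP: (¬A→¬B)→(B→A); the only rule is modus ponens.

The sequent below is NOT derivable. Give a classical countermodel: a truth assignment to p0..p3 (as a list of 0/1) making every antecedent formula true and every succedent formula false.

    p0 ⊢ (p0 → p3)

Search for a countermodel by truth-table:
  v=0000: Γ:[p0=F] Δ:[(p0 → p3)=T] refutes=False
  v=0001: Γ:[p0=F] Δ:[(p0 → p3)=T] refutes=False
  v=0010: Γ:[p0=F] Δ:[(p0 → p3)=T] refutes=False
  v=0011: Γ:[p0=F] Δ:[(p0 → p3)=T] refutes=False
  v=0100: Γ:[p0=F] Δ:[(p0 → p3)=T] refutes=False
  v=0101: Γ:[p0=F] Δ:[(p0 → p3)=T] refutes=False
  v=0110: Γ:[p0=F] Δ:[(p0 → p3)=T] refutes=False
  v=0111: Γ:[p0=F] Δ:[(p0 → p3)=T] refutes=False
  v=1000: Γ:[p0=T] Δ:[(p0 → p3)=F] refutes=True  ← countermodel

Result: [1, 0, 0, 0]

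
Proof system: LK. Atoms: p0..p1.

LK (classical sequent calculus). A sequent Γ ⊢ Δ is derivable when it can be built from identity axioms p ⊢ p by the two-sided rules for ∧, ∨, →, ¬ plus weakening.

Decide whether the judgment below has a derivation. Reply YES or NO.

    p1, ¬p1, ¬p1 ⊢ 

Proof tree:
[¬L] p1, ¬p1, ¬p1 ⊢ 
  [WR] p1, ¬p1 ⊢ p1
    [¬L] p1, ¬p1 ⊢ 
      [Ax] p1 ⊢ p1

Result: YES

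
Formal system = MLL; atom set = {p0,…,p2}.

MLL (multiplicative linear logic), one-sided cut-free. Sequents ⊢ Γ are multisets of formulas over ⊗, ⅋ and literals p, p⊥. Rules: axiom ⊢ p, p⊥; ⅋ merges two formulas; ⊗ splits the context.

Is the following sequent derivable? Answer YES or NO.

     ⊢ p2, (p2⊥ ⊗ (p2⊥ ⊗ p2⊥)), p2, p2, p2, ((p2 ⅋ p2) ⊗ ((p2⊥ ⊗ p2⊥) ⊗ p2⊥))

Derivation trace:
[⊗]  ⊢ p2, (p2⊥ ⊗ (p2⊥ ⊗ p2⊥)), p2, p2, p2, ((p2 ⅋ p2) ⊗ ((p2⊥ ⊗ p2⊥) ⊗ p2⊥))
  [⅋]  ⊢ p2, (p2⊥ ⊗ (p2⊥ ⊗ p2⊥)), (p2 ⅋ p2)
    [⊗]  ⊢ p2, p2, p2, (p2⊥ ⊗ (p2⊥ ⊗ p2⊥))
      [Ax]  ⊢ p2, p2⊥
      [⊗]  ⊢ p2, p2, (p2⊥ ⊗ p2⊥)
        [Ax]  ⊢ p2, p2⊥
        [Ax]  ⊢ p2, p2⊥
  [⊗]  ⊢ p2, p2, p2, ((p2⊥ ⊗ p2⊥) ⊗ p2⊥)
    [⊗]  ⊢ p2, p2, (p2⊥ ⊗ p2⊥)
      [Ax]  ⊢ p2, p2⊥
      [Ax]  ⊢ p2, p2⊥
    [Ax]  ⊢ p2, p2⊥

Result: YES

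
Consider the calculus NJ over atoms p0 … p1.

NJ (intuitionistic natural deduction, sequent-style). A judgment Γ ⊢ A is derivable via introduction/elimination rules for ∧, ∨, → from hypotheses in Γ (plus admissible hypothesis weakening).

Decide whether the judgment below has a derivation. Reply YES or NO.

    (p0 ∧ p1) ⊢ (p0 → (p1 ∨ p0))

Derivation trace:
[→I] (p0 ∧ p1) ⊢ (p0 → (p1 ∨ p0))
  [∨I₂] p0, (p0 ∧ p1) ⊢ (p1 ∨ p0)
    [Wk] p0, (p0 ∧ p1) ⊢ p0
      [Ax] p0 ⊢ p0

Result: YES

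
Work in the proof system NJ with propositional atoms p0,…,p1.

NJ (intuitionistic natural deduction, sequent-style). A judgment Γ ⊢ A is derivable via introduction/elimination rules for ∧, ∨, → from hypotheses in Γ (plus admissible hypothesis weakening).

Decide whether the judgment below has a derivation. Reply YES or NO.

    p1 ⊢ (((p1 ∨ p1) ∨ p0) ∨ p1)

Derivation trace:
[∨I₁] p1 ⊢ (((p1 ∨ p1) ∨ p0) ∨ p1)
  [∨I₁] p1 ⊢ ((p1 ∨ p1) ∨ p0)
    [∨I₁] p1 ⊢ (p1 ∨ p1)
      [Ax] p1 ⊢ p1

Result: YES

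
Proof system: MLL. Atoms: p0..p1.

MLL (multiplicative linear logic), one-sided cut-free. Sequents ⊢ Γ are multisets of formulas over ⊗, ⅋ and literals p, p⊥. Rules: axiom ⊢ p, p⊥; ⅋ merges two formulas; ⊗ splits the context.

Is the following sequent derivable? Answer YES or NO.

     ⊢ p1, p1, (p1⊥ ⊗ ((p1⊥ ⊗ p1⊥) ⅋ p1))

Derivation trace:
[⊗]  ⊢ p1, p1, (p1⊥ ⊗ ((p1⊥ ⊗ p1⊥) ⅋ p1))
  [Ax]  ⊢ p1, p1⊥
  [⅋]  ⊢ p1, ((p1⊥ ⊗ p1⊥) ⅋ p1)
    [⊗]  ⊢ p1, p1, (p1⊥ ⊗ p1⊥)
      [Ax]  ⊢ p1, p1⊥
      [Ax]  ⊢ p1, p1⊥

Result: YES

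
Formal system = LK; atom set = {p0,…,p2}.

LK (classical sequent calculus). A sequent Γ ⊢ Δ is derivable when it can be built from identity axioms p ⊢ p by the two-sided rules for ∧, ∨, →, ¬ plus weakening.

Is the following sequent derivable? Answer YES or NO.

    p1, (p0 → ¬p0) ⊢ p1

Derivation trace:
[→L] p1, (p0 → ¬p0) ⊢ p1
  [WR] p1, p1 ⊢ p1, p0
    [WL] p1, p1 ⊢ p1
      [Ax] p1 ⊢ p1
  [¬L] p1, p1, ¬p0 ⊢ p1
    [WR] p1, p1 ⊢ p1, p0
      [WL] p1, p1 ⊢ p1
        [Ax] p1 ⊢ p1

Result: YES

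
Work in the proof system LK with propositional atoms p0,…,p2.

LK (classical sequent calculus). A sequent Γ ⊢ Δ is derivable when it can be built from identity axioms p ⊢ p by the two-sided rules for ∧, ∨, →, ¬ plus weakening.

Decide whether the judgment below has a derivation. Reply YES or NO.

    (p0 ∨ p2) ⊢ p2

Truth-table refutation:
  v=000: Γ:[(p0 ∨ p2)=F] Δ:[p2=F] refutes=False
  v=001: Γ:[(p0 ∨ p2)=T] Δ:[p2=T] refutes=False
  v=010: Γ:[(p0 ∨ p2)=F] Δ:[p2=F] refutes=False
  v=011: Γ:[(p0 ∨ p2)=T] Δ:[p2=T] refutes=False
  v=100: Γ:[(p0 ∨ p2)=T] Δ:[p2=F] refutes=True  ← countermodel

Result: NO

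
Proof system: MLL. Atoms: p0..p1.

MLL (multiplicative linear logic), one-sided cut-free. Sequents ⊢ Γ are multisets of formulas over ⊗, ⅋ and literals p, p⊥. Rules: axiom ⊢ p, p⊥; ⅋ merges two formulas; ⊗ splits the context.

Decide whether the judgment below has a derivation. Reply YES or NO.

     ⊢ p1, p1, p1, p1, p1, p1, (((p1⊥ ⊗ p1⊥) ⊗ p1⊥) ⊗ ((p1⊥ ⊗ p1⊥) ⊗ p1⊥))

Derivation (root first):
[⊗]  ⊢ p1, p1, p1, p1, p1, p1, (((p1⊥ ⊗ p1⊥) ⊗ p1⊥) ⊗ ((p1⊥ ⊗ p1⊥) ⊗ p1⊥))
  [⊗]  ⊢ p1, p1, p1, ((p1⊥ ⊗ p1⊥) ⊗ p1⊥)
    [⊗]  ⊢ p1, p1, (p1⊥ ⊗ p1⊥)
      [Ax]  ⊢ p1, p1⊥
      [Ax]  ⊢ p1, p1⊥
    [Ax]  ⊢ p1, p1⊥
  [⊗]  ⊢ p1, p1, p1, ((p1⊥ ⊗ p1⊥) ⊗ p1⊥)
    [⊗]  ⊢ p1, p1, (p1⊥ ⊗ p1⊥)
      [Ax]  ⊢ p1, p1⊥
      [Ax]  ⊢ p1, p1⊥
    [Ax]  ⊢ p1, p1⊥

Result: YES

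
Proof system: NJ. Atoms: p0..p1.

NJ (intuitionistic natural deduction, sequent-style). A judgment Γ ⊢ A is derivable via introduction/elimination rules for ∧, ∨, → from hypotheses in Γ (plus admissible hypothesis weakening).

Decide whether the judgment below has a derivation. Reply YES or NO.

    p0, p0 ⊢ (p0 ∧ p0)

Proof tree:
[Wk] p0, p0 ⊢ (p0 ∧ p0)
  [∧I] p0 ⊢ (p0 ∧ p0)
    [Ax] p0 ⊢ p0
    [Ax] p0 ⊢ p0

Result: YES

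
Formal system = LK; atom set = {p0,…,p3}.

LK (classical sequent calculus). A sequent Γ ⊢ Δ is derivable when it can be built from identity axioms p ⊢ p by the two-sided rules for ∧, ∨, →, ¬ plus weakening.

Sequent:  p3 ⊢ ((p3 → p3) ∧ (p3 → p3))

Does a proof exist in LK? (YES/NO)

Derivation trace:
[∧R] p3 ⊢ ((p3 → p3) ∧ (p3 → p3))
  [→R] p3 ⊢ (p3 → p3)
    [WL] p3, p3 ⊢ p3
      [Ax] p3 ⊢ p3
  [→R] p3 ⊢ (p3 → p3)
    [WL] p3, p3 ⊢ p3
      [Ax] p3 ⊢ p3

Result: YES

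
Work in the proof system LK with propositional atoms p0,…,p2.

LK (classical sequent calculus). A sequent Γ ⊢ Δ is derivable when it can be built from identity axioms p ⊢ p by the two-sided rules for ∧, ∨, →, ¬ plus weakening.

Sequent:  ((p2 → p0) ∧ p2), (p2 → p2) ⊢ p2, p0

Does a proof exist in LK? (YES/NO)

Proof tree:
[→L] ((p2 → p0) ∧ p2), (p2 → p2) ⊢ p2, p0
  [WR] ((p2 → p0) ∧ p2) ⊢ p0, p2
    [∧L] ((p2 → p0) ∧ p2) ⊢ p0
      [→L] p2, (p2 → p0) ⊢ p0
        [Ax] p2 ⊢ p2
        [Ax] p0 ⊢ p0
  [Ax] p2 ⊢ p2

Result: YES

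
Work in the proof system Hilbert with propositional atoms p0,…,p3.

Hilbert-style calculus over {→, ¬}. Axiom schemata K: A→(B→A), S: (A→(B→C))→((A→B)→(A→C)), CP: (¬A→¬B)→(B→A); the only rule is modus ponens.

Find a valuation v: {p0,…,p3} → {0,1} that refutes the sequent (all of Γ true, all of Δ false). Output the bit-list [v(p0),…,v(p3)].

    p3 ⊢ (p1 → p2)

Truth-table refutation:
  v=0000: Γ:[p3=F] Δ:[(p1 → p2)=T] refutes=False
  v=0001: Γ:[p3=T] Δ:[(p1 → p2)=T] refutes=False
  v=0010: Γ:[p3=F] Δ:[(p1 → p2)=T] refutes=False
  v=0011: Γ:[p3=T] Δ:[(p1 → p2)=T] refutes=False
  v=0100: Γ:[p3=F] Δ:[(p1 → p2)=F] refutes=False
  v=0101: Γ:[p3=T] Δ:[(p1 → p2)=F] refutes=True  ← countermodel

Result: [0, 1, 0, 1]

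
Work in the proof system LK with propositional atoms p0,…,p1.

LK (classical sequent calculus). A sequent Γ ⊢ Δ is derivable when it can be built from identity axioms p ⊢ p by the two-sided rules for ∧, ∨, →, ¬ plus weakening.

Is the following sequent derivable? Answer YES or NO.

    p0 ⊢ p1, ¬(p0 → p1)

Proof tree:
[¬R] p0 ⊢ p1, ¬(p0 → p1)
  [→L] p0, (p0 → p1) ⊢ p1
    [Ax] p0 ⊢ p0
    [Ax] p1 ⊢ p1

Result: YES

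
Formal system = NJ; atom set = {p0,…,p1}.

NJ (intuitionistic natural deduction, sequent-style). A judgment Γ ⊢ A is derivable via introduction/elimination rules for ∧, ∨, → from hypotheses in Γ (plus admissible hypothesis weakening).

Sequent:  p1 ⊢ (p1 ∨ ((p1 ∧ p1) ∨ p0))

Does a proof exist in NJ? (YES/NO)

Proof tree:
[∨I₂] p1 ⊢ (p1 ∨ ((p1 ∧ p1) ∨ p0))
  [∨I₁] p1 ⊢ ((p1 ∧ p1) ∨ p0)
    [∧I] p1 ⊢ (p1 ∧ p1)
      [Ax] p1 ⊢ p1
      [Ax] p1 ⊢ p1

Result: YES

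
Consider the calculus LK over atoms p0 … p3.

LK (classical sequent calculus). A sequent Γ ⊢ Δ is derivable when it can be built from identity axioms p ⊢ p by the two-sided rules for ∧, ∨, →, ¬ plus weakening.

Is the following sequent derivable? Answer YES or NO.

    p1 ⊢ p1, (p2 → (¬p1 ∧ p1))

Derivation (root first):
[→R] p1 ⊢ p1, (p2 → (¬p1 ∧ p1))
  [∧R] p1, p2 ⊢ p1, (¬p1 ∧ p1)
    [WL] p2 ⊢ p1, ¬p1
      [¬R]  ⊢ p1, ¬p1
        [Ax] p1 ⊢ p1
    [Ax] p1 ⊢ p1

Result: YES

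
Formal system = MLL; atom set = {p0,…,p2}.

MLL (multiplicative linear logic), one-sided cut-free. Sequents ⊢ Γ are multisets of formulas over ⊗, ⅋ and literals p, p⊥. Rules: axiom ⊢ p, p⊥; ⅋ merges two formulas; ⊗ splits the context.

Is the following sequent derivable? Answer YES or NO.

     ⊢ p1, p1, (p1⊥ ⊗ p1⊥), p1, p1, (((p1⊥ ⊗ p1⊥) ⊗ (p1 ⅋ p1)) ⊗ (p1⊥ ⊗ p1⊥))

Derivation trace:
[⊗]  ⊢ p1, p1, (p1⊥ ⊗ p1⊥), p1, p1, (((p1⊥ ⊗ p1⊥) ⊗ (p1 ⅋ p1)) ⊗ (p1⊥ ⊗ p1⊥))
  [⊗]  ⊢ p1, p1, (p1⊥ ⊗ p1⊥), ((p1⊥ ⊗ p1⊥) ⊗ (p1 ⅋ p1))
    [⊗]  ⊢ p1, p1, (p1⊥ ⊗ p1⊥)
      [Ax]  ⊢ p1, p1⊥
      [Ax]  ⊢ p1, p1⊥
    [⅋]  ⊢ (p1⊥ ⊗ p1⊥), (p1 ⅋ p1)
      [⊗]  ⊢ p1, p1, (p1⊥ ⊗ p1⊥)
        [Ax]  ⊢ p1, p1⊥
        [Ax]  ⊢ p1, p1⊥
  [⊗]  ⊢ p1, p1, (p1⊥ ⊗ p1⊥)
    [Ax]  ⊢ p1, p1⊥
    [Ax]  ⊢ p1, p1⊥

Result: YES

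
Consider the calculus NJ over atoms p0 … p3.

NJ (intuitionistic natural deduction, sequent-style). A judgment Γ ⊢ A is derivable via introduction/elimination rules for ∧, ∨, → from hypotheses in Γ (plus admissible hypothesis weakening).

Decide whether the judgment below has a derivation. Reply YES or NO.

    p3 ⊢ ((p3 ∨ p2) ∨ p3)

Proof tree:
[∨I₁] p3 ⊢ ((p3 ∨ p2) ∨ p3)
  [∨I₁] p3 ⊢ (p3 ∨ p2)
    [Ax] p3 ⊢ p3

Result: YES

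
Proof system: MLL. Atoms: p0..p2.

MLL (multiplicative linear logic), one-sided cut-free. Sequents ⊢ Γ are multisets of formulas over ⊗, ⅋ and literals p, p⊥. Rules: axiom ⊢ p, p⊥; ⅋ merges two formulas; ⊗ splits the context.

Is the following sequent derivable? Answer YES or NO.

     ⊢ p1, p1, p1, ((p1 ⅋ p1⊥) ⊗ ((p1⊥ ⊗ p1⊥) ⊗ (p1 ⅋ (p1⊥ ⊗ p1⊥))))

Derivation trace:
[⊗]  ⊢ p1, p1, p1, ((p1 ⅋ p1⊥) ⊗ ((p1⊥ ⊗ p1⊥) ⊗ (p1 ⅋ (p1⊥ ⊗ p1⊥))))
  [⅋]  ⊢ (p1 ⅋ p1⊥)
    [Ax]  ⊢ p1, p1⊥
  [⊗]  ⊢ p1, p1, p1, ((p1⊥ ⊗ p1⊥) ⊗ (p1 ⅋ (p1⊥ ⊗ p1⊥)))
    [⊗]  ⊢ p1, p1, (p1⊥ ⊗ p1⊥)
      [Ax]  ⊢ p1, p1⊥
      [Ax]  ⊢ p1, p1⊥
    [⅋]  ⊢ p1, (p1 ⅋ (p1⊥ ⊗ p1⊥))
      [⊗]  ⊢ p1, p1, (p1⊥ ⊗ p1⊥)
        [Ax]  ⊢ p1, p1⊥
        [Ax]  ⊢ p1, p1⊥

Result: YES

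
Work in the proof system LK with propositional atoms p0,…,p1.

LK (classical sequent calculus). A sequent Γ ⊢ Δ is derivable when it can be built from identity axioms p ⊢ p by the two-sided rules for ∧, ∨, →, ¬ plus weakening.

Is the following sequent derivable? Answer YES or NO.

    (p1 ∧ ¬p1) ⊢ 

Derivation trace:
[∧L] (p1 ∧ ¬p1) ⊢ 
  [¬L] p1, ¬p1 ⊢ 
    [Ax] p1 ⊢ p1

Result: YES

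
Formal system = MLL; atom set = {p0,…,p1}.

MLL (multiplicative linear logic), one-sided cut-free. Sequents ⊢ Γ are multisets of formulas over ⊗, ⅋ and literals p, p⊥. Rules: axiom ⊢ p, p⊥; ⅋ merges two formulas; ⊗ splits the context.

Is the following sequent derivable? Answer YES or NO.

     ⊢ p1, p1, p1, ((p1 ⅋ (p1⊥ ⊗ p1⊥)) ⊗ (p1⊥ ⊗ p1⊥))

Proof tree:
[⊗]  ⊢ p1, p1, p1, ((p1 ⅋ (p1⊥ ⊗ p1⊥)) ⊗ (p1⊥ ⊗ p1⊥))
  [⅋]  ⊢ p1, (p1 ⅋ (p1⊥ ⊗ p1⊥))
    [⊗]  ⊢ p1, p1, (p1⊥ ⊗ p1⊥)
      [Ax]  ⊢ p1, p1⊥
      [Ax]  ⊢ p1, p1⊥
  [⊗]  ⊢ p1, p1, (p1⊥ ⊗ p1⊥)
    [Ax]  ⊢ p1, p1⊥
    [Ax]  ⊢ p1, p1⊥

Result: YES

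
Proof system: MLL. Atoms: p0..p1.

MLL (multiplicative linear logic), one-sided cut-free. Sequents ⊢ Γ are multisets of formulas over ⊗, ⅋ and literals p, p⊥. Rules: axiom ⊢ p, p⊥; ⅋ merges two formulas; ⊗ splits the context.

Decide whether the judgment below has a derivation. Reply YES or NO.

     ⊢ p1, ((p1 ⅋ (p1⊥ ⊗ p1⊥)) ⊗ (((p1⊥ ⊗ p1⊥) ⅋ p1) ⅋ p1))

Derivation trace:
[⊗]  ⊢ p1, ((p1 ⅋ (p1⊥ ⊗ p1⊥)) ⊗ (((p1⊥ ⊗ p1⊥) ⅋ p1) ⅋ p1))
  [⅋]  ⊢ p1, (p1 ⅋ (p1⊥ ⊗ p1⊥))
    [⊗]  ⊢ p1, p1, (p1⊥ ⊗ p1⊥)
      [Ax]  ⊢ p1, p1⊥
      [Ax]  ⊢ p1, p1⊥
  [⅋]  ⊢ (((p1⊥ ⊗ p1⊥) ⅋ p1) ⅋ p1)
    [⅋]  ⊢ p1, ((p1⊥ ⊗ p1⊥) ⅋ p1)
      [⊗]  ⊢ p1, p1, (p1⊥ ⊗ p1⊥)
        [Ax]  ⊢ p1, p1⊥
        [Ax]  ⊢ p1, p1⊥

Result: YES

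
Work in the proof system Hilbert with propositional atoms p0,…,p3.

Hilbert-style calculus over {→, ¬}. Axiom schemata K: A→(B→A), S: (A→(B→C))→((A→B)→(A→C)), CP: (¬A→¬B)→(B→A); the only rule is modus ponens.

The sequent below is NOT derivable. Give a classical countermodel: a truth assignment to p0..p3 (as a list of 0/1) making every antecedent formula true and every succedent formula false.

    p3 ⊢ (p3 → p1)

Search for a countermodel by truth-table:
  v=0000: Γ:[p3=F] Δ:[(p3 → p1)=T] refutes=False
  v=0001: Γ:[p3=T] Δ:[(p3 → p1)=F] refutes=True  ← countermodel

Result: [0, 0, 0, 1]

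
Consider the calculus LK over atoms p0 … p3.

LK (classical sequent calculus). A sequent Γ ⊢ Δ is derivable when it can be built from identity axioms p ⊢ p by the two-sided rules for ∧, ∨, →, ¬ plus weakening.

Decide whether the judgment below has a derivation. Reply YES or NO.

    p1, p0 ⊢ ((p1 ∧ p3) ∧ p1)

Truth-table refutation:
  v=0000: Γ:[p1=F, p0=F] Δ:[((p1 ∧ p3) ∧ p1)=F] refutes=False
  v=0001: Γ:[p1=F, p0=F] Δ:[((p1 ∧ p3) ∧ p1)=F] refutes=False
  v=0010: Γ:[p1=F, p0=F] Δ:[((p1 ∧ p3) ∧ p1)=F] refutes=False
  v=0011: Γ:[p1=F, p0=F] Δ:[((p1 ∧ p3) ∧ p1)=F] refutes=False
  v=0100: Γ:[p1=T, p0=F] Δ:[((p1 ∧ p3) ∧ p1)=F] refutes=False
  v=0101: Γ:[p1=T, p0=F] Δ:[((p1 ∧ p3) ∧ p1)=T] refutes=False
  v=0110: Γ:[p1=T, p0=F] Δ:[((p1 ∧ p3) ∧ p1)=F] refutes=False
  v=0111: Γ:[p1=T, p0=F] Δ:[((p1 ∧ p3) ∧ p1)=T] refutes=False
  v=1000: Γ:[p1=F, p0=T] Δ:[((p1 ∧ p3) ∧ p1)=F] refutes=False
  v=1001: Γ:[p1=F, p0=T] Δ:[((p1 ∧ p3) ∧ p1)=F] refutes=False
  v=1010: Γ:[p1=F, p0=T] Δ:[((p1 ∧ p3) ∧ p1)=F] refutes=False
  v=1011: Γ:[p1=F, p0=T] Δ:[((p1 ∧ p3) ∧ p1)=F] refutes=False
  v=1100: Γ:[p1=T, p0=T] Δ:[((p1 ∧ p3) ∧ p1)=F] refutes=True  ← countermodel

Result: NO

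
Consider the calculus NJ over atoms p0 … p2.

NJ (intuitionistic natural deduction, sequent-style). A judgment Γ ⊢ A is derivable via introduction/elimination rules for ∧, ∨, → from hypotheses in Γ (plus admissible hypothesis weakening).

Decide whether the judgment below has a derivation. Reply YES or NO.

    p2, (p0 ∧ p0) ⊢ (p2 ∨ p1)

Proof tree:
[∨I₁] p2, (p0 ∧ p0) ⊢ (p2 ∨ p1)
  [Wk] p2, (p0 ∧ p0) ⊢ p2
    [Ax] p2 ⊢ p2

Result: YES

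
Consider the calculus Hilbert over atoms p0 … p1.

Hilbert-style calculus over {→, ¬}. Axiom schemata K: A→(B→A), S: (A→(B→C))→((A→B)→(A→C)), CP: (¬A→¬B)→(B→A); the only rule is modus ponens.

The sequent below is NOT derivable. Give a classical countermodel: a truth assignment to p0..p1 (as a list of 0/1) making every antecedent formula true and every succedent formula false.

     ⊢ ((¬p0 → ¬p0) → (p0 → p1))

Enumerate valuations to refute Γ ⊢ Δ:
  v=00: Γ:[] Δ:[((¬p0 → ¬p0) → (p0 → p1))=T] refutes=False
  v=01: Γ:[] Δ:[((¬p0 → ¬p0) → (p0 → p1))=T] refutes=False
  v=10: Γ:[] Δ:[((¬p0 → ¬p0) → (p0 → p1))=F] refutes=True  ← countermodel

Result: [1, 0]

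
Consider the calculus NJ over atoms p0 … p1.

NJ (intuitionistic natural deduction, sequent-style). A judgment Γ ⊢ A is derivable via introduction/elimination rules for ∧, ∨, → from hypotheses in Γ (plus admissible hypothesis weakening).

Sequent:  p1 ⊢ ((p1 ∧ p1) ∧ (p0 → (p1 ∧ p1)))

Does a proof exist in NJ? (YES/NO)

Derivation (root first):
[∧I] p1 ⊢ ((p1 ∧ p1) ∧ (p0 → (p1 ∧ p1)))
  [∧I] p1 ⊢ (p1 ∧ p1)
    [Ax] p1 ⊢ p1
    [Ax] p1 ⊢ p1
  [→I] p1 ⊢ (p0 → (p1 ∧ p1))
    [Wk] p1, p0 ⊢ (p1 ∧ p1)
      [∧I] p1 ⊢ (p1 ∧ p1)
        [Ax] p1 ⊢ p1
        [Ax] p1 ⊢ p1

Result: YES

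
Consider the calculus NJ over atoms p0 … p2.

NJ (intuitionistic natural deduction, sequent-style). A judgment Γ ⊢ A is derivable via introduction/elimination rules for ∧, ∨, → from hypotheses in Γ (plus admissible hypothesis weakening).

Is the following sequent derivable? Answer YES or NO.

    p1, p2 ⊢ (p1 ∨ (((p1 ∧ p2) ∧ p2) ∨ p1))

Proof tree:
[∨I₂] p1, p2 ⊢ (p1 ∨ (((p1 ∧ p2) ∧ p2) ∨ p1))
  [∨I₁] p1, p2 ⊢ (((p1 ∧ p2) ∧ p2) ∨ p1)
    [∧I] p1, p2 ⊢ ((p1 ∧ p2) ∧ p2)
      [∧I] p1, p2 ⊢ (p1 ∧ p2)
        [Ax] p1 ⊢ p1
        [Ax] p2 ⊢ p2
      [Ax] p2 ⊢ p2

Result: YES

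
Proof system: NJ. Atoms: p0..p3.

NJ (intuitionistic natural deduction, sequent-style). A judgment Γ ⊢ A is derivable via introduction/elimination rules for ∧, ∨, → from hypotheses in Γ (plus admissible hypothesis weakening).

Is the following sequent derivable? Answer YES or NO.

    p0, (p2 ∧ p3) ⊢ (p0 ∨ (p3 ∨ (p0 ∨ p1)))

Derivation (root first):
[Wk] p0, (p2 ∧ p3) ⊢ (p0 ∨ (p3 ∨ (p0 ∨ p1)))
  [∨I₂] p0 ⊢ (p0 ∨ (p3 ∨ (p0 ∨ p1)))
    [∨I₂] p0 ⊢ (p3 ∨ (p0 ∨ p1))
      [∨I₁] p0 ⊢ (p0 ∨ p1)
        [Ax] p0 ⊢ p0

Result: YES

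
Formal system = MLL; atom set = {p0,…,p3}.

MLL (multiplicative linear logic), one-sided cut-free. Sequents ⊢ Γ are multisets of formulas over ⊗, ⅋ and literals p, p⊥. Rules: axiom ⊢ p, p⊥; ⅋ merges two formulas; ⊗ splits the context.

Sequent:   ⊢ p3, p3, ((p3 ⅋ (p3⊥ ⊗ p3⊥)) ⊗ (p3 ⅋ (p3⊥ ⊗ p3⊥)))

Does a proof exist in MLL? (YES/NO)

Derivation trace:
[⊗]  ⊢ p3, p3, ((p3 ⅋ (p3⊥ ⊗ p3⊥)) ⊗ (p3 ⅋ (p3⊥ ⊗ p3⊥)))
  [⅋]  ⊢ p3, (p3 ⅋ (p3⊥ ⊗ p3⊥))
    [⊗]  ⊢ p3, p3, (p3⊥ ⊗ p3⊥)
      [Ax]  ⊢ p3, p3⊥
      [Ax]  ⊢ p3, p3⊥
  [⅋]  ⊢ p3, (p3 ⅋ (p3⊥ ⊗ p3⊥))
    [⊗]  ⊢ p3, p3, (p3⊥ ⊗ p3⊥)
      [Ax]  ⊢ p3, p3⊥
      [Ax]  ⊢ p3, p3⊥

Result: YES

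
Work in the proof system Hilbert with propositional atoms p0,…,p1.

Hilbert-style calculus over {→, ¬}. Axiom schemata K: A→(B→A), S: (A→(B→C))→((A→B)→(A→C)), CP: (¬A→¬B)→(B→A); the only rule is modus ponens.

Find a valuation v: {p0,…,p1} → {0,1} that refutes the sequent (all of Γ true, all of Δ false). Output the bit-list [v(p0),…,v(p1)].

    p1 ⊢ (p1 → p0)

Search for a countermodel by truth-table:
  v=00: Γ:[p1=F] Δ:[(p1 → p0)=T] refutes=False
  v=01: Γ:[p1=T] Δ:[(p1 → p0)=F] refutes=True  ← countermodel

Result: [0, 1]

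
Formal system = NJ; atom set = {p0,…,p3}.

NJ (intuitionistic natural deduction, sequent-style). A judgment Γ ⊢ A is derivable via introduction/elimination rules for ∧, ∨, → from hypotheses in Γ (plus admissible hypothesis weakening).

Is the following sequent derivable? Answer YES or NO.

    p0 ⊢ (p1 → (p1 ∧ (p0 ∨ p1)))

Derivation (root first):
[Wk] p0 ⊢ (p1 → (p1 ∧ (p0 ∨ p1)))
  [→I]  ⊢ (p1 → (p1 ∧ (p0 ∨ p1)))
    [∧I] p1 ⊢ (p1 ∧ (p0 ∨ p1))
      [Ax] p1 ⊢ p1
      [∨I₂] p1 ⊢ (p0 ∨ p1)
        [Ax] p1 ⊢ p1

Result: YES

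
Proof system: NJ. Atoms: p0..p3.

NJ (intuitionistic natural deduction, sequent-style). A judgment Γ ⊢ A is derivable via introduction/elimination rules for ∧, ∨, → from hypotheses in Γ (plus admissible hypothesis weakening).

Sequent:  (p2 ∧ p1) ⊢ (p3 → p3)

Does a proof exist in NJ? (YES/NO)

Derivation (root first):
[Wk] (p2 ∧ p1) ⊢ (p3 → p3)
  [→I]  ⊢ (p3 → p3)
    [Ax] p3 ⊢ p3

Result: YES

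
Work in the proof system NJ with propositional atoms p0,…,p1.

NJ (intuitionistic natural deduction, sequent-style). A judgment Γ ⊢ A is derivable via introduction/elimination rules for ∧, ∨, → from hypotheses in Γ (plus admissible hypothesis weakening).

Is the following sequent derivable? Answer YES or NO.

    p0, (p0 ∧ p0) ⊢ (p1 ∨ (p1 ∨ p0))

Derivation (root first):
[∨I₂] p0, (p0 ∧ p0) ⊢ (p1 ∨ (p1 ∨ p0))
  [∨I₂] p0, (p0 ∧ p0) ⊢ (p1 ∨ p0)
    [Wk] p0, (p0 ∧ p0) ⊢ p0
      [Ax] p0 ⊢ p0

Result: YES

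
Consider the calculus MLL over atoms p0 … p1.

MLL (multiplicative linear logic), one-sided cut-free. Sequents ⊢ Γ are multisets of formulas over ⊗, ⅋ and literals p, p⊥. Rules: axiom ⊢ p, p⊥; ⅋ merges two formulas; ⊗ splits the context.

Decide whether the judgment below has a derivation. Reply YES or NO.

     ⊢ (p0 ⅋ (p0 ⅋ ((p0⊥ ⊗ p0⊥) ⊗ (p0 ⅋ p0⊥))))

Derivation trace:
[⅋]  ⊢ (p0 ⅋ (p0 ⅋ ((p0⊥ ⊗ p0⊥) ⊗ (p0 ⅋ p0⊥))))
  [⅋]  ⊢ p0, (p0 ⅋ ((p0⊥ ⊗ p0⊥) ⊗ (p0 ⅋ p0⊥)))
    [⊗]  ⊢ p0, p0, ((p0⊥ ⊗ p0⊥) ⊗ (p0 ⅋ p0⊥))
      [⊗]  ⊢ p0, p0, (p0⊥ ⊗ p0⊥)
        [Ax]  ⊢ p0, p0⊥
        [Ax]  ⊢ p0, p0⊥
      [⅋]  ⊢ (p0 ⅋ p0⊥)
        [Ax]  ⊢ p0, p0⊥

Result: YES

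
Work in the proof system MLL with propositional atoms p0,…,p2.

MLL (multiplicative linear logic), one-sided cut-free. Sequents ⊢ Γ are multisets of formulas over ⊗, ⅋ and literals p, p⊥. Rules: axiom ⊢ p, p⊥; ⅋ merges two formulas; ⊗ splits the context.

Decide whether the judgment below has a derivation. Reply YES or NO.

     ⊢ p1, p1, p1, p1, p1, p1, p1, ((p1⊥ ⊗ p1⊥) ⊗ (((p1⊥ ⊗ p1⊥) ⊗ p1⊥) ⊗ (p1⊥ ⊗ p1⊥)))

Proof tree:
[⊗]  ⊢ p1, p1, p1, p1, p1, p1, p1, ((p1⊥ ⊗ p1⊥) ⊗ (((p1⊥ ⊗ p1⊥) ⊗ p1⊥) ⊗ (p1⊥ ⊗ p1⊥)))
  [⊗]  ⊢ p1, p1, (p1⊥ ⊗ p1⊥)
    [Ax]  ⊢ p1, p1⊥
    [Ax]  ⊢ p1, p1⊥
  [⊗]  ⊢ p1, p1, p1, p1, p1, (((p1⊥ ⊗ p1⊥) ⊗ p1⊥) ⊗ (p1⊥ ⊗ p1⊥))
    [⊗]  ⊢ p1, p1, p1, ((p1⊥ ⊗ p1⊥) ⊗ p1⊥)
      [⊗]  ⊢ p1, p1, (p1⊥ ⊗ p1⊥)
        [Ax]  ⊢ p1, p1⊥
        [Ax]  ⊢ p1, p1⊥
      [Ax]  ⊢ p1, p1⊥
    [⊗]  ⊢ p1, p1, (p1⊥ ⊗ p1⊥)
      [Ax]  ⊢ p1, p1⊥
      [Ax]  ⊢ p1, p1⊥

Result: YES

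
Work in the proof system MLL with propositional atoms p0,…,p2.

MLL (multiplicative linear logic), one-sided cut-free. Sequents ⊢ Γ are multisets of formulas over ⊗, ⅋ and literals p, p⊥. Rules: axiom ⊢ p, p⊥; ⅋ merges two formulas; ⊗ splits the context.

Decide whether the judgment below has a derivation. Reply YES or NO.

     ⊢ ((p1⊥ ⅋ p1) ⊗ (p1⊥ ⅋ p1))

Derivation (root first):
[⊗]  ⊢ ((p1⊥ ⅋ p1) ⊗ (p1⊥ ⅋ p1))
  [⅋]  ⊢ (p1⊥ ⅋ p1)
    [Ax]  ⊢ p1, p1⊥
  [⅋]  ⊢ (p1⊥ ⅋ p1)
    [Ax]  ⊢ p1, p1⊥

Result: YES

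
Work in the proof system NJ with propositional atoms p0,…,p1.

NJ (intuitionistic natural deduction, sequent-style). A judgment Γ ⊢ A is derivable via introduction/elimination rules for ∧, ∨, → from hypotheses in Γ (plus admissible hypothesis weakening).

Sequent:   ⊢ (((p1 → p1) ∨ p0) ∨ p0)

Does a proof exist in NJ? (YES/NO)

Proof tree:
[∨I₁]  ⊢ (((p1 → p1) ∨ p0) ∨ p0)
  [∨I₁]  ⊢ ((p1 → p1) ∨ p0)
    [→I]  ⊢ (p1 → p1)
      [Ax] p1 ⊢ p1

Result: YES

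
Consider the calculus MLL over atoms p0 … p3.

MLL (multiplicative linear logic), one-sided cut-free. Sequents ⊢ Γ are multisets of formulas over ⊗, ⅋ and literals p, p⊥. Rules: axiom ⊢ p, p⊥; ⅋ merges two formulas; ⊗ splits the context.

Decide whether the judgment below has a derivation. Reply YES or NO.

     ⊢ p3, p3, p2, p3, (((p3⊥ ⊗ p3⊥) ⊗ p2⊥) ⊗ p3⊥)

Derivation (root first):
[⊗]  ⊢ p3, p3, p2, p3, (((p3⊥ ⊗ p3⊥) ⊗ p2⊥) ⊗ p3⊥)
  [⊗]  ⊢ p3, p3, p2, ((p3⊥ ⊗ p3⊥) ⊗ p2⊥)
    [⊗]  ⊢ p3, p3, (p3⊥ ⊗ p3⊥)
      [Ax]  ⊢ p3, p3⊥
      [Ax]  ⊢ p3, p3⊥
    [Ax]  ⊢ p2, p2⊥
  [Ax]  ⊢ p3, p3⊥

Result: YES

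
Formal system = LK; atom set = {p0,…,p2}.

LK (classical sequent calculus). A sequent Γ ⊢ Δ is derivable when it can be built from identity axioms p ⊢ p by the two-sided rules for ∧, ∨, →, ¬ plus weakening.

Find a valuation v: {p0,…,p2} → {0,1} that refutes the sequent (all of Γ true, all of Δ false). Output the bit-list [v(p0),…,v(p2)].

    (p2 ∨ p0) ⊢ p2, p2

Enumerate valuations to refute Γ ⊢ Δ:
  v=000: Γ:[(p2 ∨ p0)=F] Δ:[p2=F, p2=F] refutes=False
  v=001: Γ:[(p2 ∨ p0)=T] Δ:[p2=T, p2=T] refutes=False
  v=010: Γ:[(p2 ∨ p0)=F] Δ:[p2=F, p2=F] refutes=False
  v=011: Γ:[(p2 ∨ p0)=T] Δ:[p2=T, p2=T] refutes=False
  v=100: Γ:[(p2 ∨ p0)=T] Δ:[p2=F, p2=F] refutes=True  ← countermodel

Result: [1, 0, 0]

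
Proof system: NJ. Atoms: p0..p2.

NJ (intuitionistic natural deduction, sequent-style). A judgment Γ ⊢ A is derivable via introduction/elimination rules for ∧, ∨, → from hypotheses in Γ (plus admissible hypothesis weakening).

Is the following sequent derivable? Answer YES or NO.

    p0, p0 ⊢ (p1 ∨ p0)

Proof tree:
[∨I₂] p0, p0 ⊢ (p1 ∨ p0)
  [Wk] p0, p0 ⊢ p0
    [Ax] p0 ⊢ p0

Result: YES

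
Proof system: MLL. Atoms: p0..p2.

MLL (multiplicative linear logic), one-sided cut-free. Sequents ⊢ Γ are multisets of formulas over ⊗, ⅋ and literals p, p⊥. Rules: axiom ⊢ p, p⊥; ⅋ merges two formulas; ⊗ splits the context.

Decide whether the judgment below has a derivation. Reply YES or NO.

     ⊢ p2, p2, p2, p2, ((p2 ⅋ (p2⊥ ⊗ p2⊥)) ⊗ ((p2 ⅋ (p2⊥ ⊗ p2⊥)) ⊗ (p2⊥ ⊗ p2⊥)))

Derivation (root first):
[⊗]  ⊢ p2, p2, p2, p2, ((p2 ⅋ (p2⊥ ⊗ p2⊥)) ⊗ ((p2 ⅋ (p2⊥ ⊗ p2⊥)) ⊗ (p2⊥ ⊗ p2⊥)))
  [⅋]  ⊢ p2, (p2 ⅋ (p2⊥ ⊗ p2⊥))
    [⊗]  ⊢ p2, p2, (p2⊥ ⊗ p2⊥)
      [Ax]  ⊢ p2, p2⊥
      [Ax]  ⊢ p2, p2⊥
  [⊗]  ⊢ p2, p2, p2, ((p2 ⅋ (p2⊥ ⊗ p2⊥)) ⊗ (p2⊥ ⊗ p2⊥))
    [⅋]  ⊢ p2, (p2 ⅋ (p2⊥ ⊗ p2⊥))
      [⊗]  ⊢ p2, p2, (p2⊥ ⊗ p2⊥)
        [Ax]  ⊢ p2, p2⊥
        [Ax]  ⊢ p2, p2⊥
    [⊗]  ⊢ p2, p2, (p2⊥ ⊗ p2⊥)
      [Ax]  ⊢ p2, p2⊥
      [Ax]  ⊢ p2, p2⊥

Result: YES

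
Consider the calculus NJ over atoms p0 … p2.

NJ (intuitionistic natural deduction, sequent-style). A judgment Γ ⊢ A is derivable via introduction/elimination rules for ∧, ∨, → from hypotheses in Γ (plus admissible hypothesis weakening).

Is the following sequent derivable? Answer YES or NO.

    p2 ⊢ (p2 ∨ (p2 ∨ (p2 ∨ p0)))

Proof tree:
[∨I₂] p2 ⊢ (p2 ∨ (p2 ∨ (p2 ∨ p0)))
  [∨I₂] p2 ⊢ (p2 ∨ (p2 ∨ p0))
    [∨I₁] p2 ⊢ (p2 ∨ p0)
      [Ax] p2 ⊢ p2

Result: YES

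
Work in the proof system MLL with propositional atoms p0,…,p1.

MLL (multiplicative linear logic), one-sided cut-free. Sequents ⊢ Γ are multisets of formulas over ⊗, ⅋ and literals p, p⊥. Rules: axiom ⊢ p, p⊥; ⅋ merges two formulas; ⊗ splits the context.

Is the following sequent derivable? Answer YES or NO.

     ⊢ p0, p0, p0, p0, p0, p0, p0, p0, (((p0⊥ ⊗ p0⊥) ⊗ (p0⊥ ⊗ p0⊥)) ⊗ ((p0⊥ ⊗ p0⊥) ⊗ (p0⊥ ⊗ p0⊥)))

Derivation (root first):
[⊗]  ⊢ p0, p0, p0, p0, p0, p0, p0, p0, (((p0⊥ ⊗ p0⊥) ⊗ (p0⊥ ⊗ p0⊥)) ⊗ ((p0⊥ ⊗ p0⊥) ⊗ (p0⊥ ⊗ p0⊥)))
  [⊗]  ⊢ p0, p0, p0, p0, ((p0⊥ ⊗ p0⊥) ⊗ (p0⊥ ⊗ p0⊥))
    [⊗]  ⊢ p0, p0, (p0⊥ ⊗ p0⊥)
      [Ax]  ⊢ p0, p0⊥
      [Ax]  ⊢ p0, p0⊥
    [⊗]  ⊢ p0, p0, (p0⊥ ⊗ p0⊥)
      [Ax]  ⊢ p0, p0⊥
      [Ax]  ⊢ p0, p0⊥
  [⊗]  ⊢ p0, p0, p0, p0, ((p0⊥ ⊗ p0⊥) ⊗ (p0⊥ ⊗ p0⊥))
    [⊗]  ⊢ p0, p0, (p0⊥ ⊗ p0⊥)
      [Ax]  ⊢ p0, p0⊥
      [Ax]  ⊢ p0, p0⊥
    [⊗]  ⊢ p0, p0, (p0⊥ ⊗ p0⊥)
      [Ax]  ⊢ p0, p0⊥
      [Ax]  ⊢ p0, p0⊥

Result: YES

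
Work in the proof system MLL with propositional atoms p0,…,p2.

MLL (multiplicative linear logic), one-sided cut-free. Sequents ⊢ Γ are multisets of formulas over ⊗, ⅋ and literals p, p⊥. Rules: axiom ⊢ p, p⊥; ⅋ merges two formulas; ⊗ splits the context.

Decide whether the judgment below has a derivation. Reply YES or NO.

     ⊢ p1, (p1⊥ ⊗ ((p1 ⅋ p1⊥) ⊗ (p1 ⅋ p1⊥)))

Derivation trace:
[⊗]  ⊢ p1, (p1⊥ ⊗ ((p1 ⅋ p1⊥) ⊗ (p1 ⅋ p1⊥)))
  [Ax]  ⊢ p1, p1⊥
  [⊗]  ⊢ ((p1 ⅋ p1⊥) ⊗ (p1 ⅋ p1⊥))
    [⅋]  ⊢ (p1 ⅋ p1⊥)
      [Ax]  ⊢ p1, p1⊥
    [⅋]  ⊢ (p1 ⅋ p1⊥)
      [Ax]  ⊢ p1, p1⊥

Result: YES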